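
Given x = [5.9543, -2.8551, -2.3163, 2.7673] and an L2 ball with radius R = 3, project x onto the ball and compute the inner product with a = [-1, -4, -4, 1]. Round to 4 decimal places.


Step 1: Compute ||x|| (intermediates to 6 decimals).
||x|| = sqrt(5.9543^2 + (-2.8551)^2 + (-2.3163)^2 + 2.7673^2) = 7.52519
Step 2: Project.
Since ||x|| > R, scale = R/||x|| = 3/7.52519 = 0.398661, proj(x) = scale * x
proj(x) = [2.373747, -1.138217, -0.923418, 1.103215]
Step 3: Dot product.
a^T * proj(x) = -1*2.373747 - 4*(-1.138217) - 4*(-0.923418) + 1*1.103215 = 6.976


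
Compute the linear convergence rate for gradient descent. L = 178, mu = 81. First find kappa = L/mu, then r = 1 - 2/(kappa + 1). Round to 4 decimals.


Step 1: Compute the condition number.
kappa = L/mu = 178/81 = 2.1975
Step 2: Compute the convergence rate.
r = 1 - 2/(kappa + 1) = 1 - 2*mu/(L + mu) = (L - mu)/(L + mu) = 97/259 = 0.3745


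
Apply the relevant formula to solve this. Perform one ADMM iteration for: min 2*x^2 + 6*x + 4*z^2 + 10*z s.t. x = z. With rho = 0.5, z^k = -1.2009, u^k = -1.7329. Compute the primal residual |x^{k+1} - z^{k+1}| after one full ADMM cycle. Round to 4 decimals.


ADMM iteration with rho = 0.5, z^k = -1.2009, u^k = -1.7329
Step 1: x-update.
Minimize 2*x^2 + 6*x + (0.5/2)*(x + 1.2009 - 1.7329)^2
FOC: (2*2 + 0.5)*x = -6 + 0.5*(-1.2009 + 1.7329)
x^{k+1} = -1.2742
Step 2: z-update.
Minimize 4*z^2 + 10*z + (0.5/2)*(-1.2742 - z - 1.7329)^2
FOC: (2*4 + 0.5)*z = -10 + 0.5*(-1.2742 - 1.7329)
z^{k+1} = -1.3534
Step 3: u-update.
u^{k+1} = -1.7329 - 1.2742 + 1.3534 = -1.6538
Step 4: Primal residual = |-1.2742 + 1.3534| = 0.0791


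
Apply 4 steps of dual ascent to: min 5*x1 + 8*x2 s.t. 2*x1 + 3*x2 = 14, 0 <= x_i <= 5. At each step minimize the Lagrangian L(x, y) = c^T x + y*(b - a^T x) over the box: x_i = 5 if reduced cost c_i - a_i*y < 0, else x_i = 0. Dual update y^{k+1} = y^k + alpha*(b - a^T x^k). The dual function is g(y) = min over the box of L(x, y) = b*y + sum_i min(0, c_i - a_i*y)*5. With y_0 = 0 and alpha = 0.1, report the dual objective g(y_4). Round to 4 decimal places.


Dual ascent for LP: min 5*x1 + 8*x2, 2*x1 + 3*x2 = 14, 0 <= x_i <= 5
Step 1: y^k = 0.0, reduced costs: (5.0, 8.0)
  x^k = (0.0, 0.0), subgradient = b - a^T x = 14.0
  y^{k+1} = 0.0 + 0.1*14.0 = 1.4
Step 2: y^k = 1.4, reduced costs: (2.2, 3.8)
  x^k = (0.0, 0.0), subgradient = b - a^T x = 14.0
  y^{k+1} = 1.4 + 0.1*14.0 = 2.8
Step 3: y^k = 2.8, reduced costs: (-0.6, -0.4)
  x^k = (5.0, 5.0), subgradient = b - a^T x = -11.0
  y^{k+1} = 2.8 + 0.1*-11.0 = 1.7
Step 4: y^k = 1.7, reduced costs: (1.6, 2.9)
  x^k = (0.0, 0.0), subgradient = b - a^T x = 14.0
  y^{k+1} = 1.7 + 0.1*14.0 = 3.1
Dual objective at y_4 = 3.1: reduced costs (-1.2, -1.3), box minimizer x = (5.0, 5.0)
g(y_4) = b*y + (c1 - a1*y)*x1 + (c2 - a2*y)*x2 = 14*3.1 + (-1.2)*5.0 + (-1.3)*5.0 = 43.4 - 6.0 - 6.5 = 30.9


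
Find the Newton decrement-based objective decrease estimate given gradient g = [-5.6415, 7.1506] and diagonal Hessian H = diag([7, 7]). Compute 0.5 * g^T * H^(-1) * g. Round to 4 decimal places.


Step 1: H is diagonal, so H^(-1) * g = [-0.8059, 1.0215].
Step 2: g^T H^(-1) g = sum_i g_i^2 / H_ii
  = (-5.6415)^2/7 + (7.1506)^2/7
  = 4.5466 + 7.3044 = 11.8511
Step 3: Objective decrease = 0.5 * g^T H^(-1) g = 5.9255


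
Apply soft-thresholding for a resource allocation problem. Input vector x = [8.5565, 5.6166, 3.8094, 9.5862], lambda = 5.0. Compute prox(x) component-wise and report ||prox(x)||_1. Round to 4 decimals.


Soft-thresholding with lambda = 5.0:
prox(8.5565) = sign(8.5565)*max(|8.5565| - 5.0, 0) = 3.5565
prox(5.6166) = sign(5.6166)*max(|5.6166| - 5.0, 0) = 0.6166
prox(3.8094) = sign(3.8094)*max(|3.8094| - 5.0, 0) = 0.0
prox(9.5862) = sign(9.5862)*max(|9.5862| - 5.0, 0) = 4.5862
prox(x) = [3.5565, 0.6166, 0.0, 4.5862]
||prox(x)||_1 = 3.5565 + 0.6166 + 0.0 + 4.5862 = 8.7593


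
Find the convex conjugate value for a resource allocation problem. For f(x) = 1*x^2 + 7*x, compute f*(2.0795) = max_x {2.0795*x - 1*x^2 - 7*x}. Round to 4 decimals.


f*(y) = sup_x {y*x - a*x^2 - b*x} = sup_x {(y-b)*x - a*x^2}
FOC: (y - b) - 2a*x = 0 => x* = (y - b)/(2a)
x* = (2.0795 - 7)/(2*1) = -2.4603
f*(2.0795) = (y-b)^2/(4a) = (2.0795 - 7)^2/(4*1)
= 24.2113/4 = 6.0528


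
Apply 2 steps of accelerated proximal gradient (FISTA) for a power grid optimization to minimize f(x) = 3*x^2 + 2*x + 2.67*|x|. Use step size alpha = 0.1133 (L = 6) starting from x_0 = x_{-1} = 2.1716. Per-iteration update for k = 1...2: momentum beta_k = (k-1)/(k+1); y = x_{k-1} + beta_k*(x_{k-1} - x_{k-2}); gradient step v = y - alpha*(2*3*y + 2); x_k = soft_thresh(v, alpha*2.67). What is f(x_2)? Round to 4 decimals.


FISTA on f(x) = 3*x^2 + 2*x + 2.67*|x|
L = 6, alpha = 0.1133
Iteration 1: beta = 0.0, y = 2.1716 + 0.0*(2.1716 - 2.1716) = 2.1716
  grad(y) = 15.0296, v = y - alpha*grad = 0.4687
  prox(v) = soft_thresh(0.4687, 0.3025) = 0.1662
Iteration 2: beta = 0.3333, y = 0.1662 + 0.3333*(0.1662 - 2.1716) = -0.5022
  grad(y) = -1.0133, v = y - alpha*grad = -0.3874
  prox(v) = soft_thresh(-0.3874, 0.3025) = -0.0849
f(x_2) = 3*(-0.0849)^2 + 2*(-0.0849) + 2.67*|-0.0849| = 0.0785


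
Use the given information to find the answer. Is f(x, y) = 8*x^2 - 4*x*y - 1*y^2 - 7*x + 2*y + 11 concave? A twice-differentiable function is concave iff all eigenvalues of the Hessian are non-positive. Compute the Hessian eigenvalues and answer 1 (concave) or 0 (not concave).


The Hessian of f(x,y) = 8*x^2 - 4*x*y - 1*y^2 - 7*x + 2*y + 11 is:
H = [[16, -4], [-4, -2]]
Trace = 16 - 2 = 14
Determinant = 16*-2 - (-4)^2 = -48
Discriminant = (14)^2 - 4*-48 = 388.0
Eigenvalues: lambda_1 = -2.8489, lambda_2 = 16.8489
The function is not concave.

0


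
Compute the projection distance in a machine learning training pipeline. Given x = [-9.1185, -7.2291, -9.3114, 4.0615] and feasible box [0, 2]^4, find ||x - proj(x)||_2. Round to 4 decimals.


Project each component onto [0, 2].
clip(-9.1185) = 0.0, clip(-7.2291) = 0.0, clip(-9.3114) = 0.0, clip(4.0615) = 2.0
Projection = [0.0, 0.0, 0.0, 2.0]
Squared diffs: [83.147, 52.2599, 86.7022, 4.2498]
Distance = sqrt(226.3589) = 15.0452


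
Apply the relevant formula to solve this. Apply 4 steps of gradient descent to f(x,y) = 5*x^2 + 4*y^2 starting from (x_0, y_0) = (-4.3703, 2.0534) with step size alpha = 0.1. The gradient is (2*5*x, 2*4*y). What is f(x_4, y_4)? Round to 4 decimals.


Gradient descent on f(x,y) = 5*x^2 + 4*y^2.
Starting point: (-4.3703, 2.0534), alpha = 0.1
Step 1: grad_x = 2*5*-4.3703 = -43.703, grad_y = 2*4*2.0534 = 16.4272
  x_1 = -4.3703 - 0.1*-43.703 = 0.0
  y_1 = 2.0534 - 0.1*16.4272 = 0.4107
Step 2: grad_x = 2*5*0.0 = 0.0, grad_y = 2*4*0.4107 = 3.2854
  x_2 = 0.0 - 0.1*0.0 = 0.0
  y_2 = 0.4107 - 0.1*3.2854 = 0.0821
Step 3: grad_x = 2*5*0.0 = 0.0, grad_y = 2*4*0.0821 = 0.6571
  x_3 = 0.0 - 0.1*0.0 = 0.0
  y_3 = 0.0821 - 0.1*0.6571 = 0.0164
Step 4: grad_x = 2*5*0.0 = 0.0, grad_y = 2*4*0.0164 = 0.1314
  x_4 = 0.0 - 0.1*0.0 = 0.0
  y_4 = 0.0164 - 0.1*0.1314 = 0.0033
f(0.0, 0.0033) = 5*0.0^2 + 4*0.0033^2 = 0.0


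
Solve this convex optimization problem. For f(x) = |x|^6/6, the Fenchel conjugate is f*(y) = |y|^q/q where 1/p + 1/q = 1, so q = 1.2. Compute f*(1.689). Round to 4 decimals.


The conjugate exponent q satisfies 1/p + 1/q = 1.
p = 6, so q = 6/(6 - 1) = 1.2
|y|^q = 1.689^1.2 = 1.8757
f*(1.689) = 1.8757 / 1.2 = 1.5631


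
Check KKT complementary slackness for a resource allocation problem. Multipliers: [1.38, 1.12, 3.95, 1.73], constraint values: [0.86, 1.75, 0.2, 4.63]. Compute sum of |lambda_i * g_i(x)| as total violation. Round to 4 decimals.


KKT complementary slackness check:
lambda_1 * g_1 = 1.38 * 0.86 = 1.1868
lambda_2 * g_2 = 1.12 * 1.75 = 1.96
lambda_3 * g_3 = 3.95 * 0.2 = 0.79
lambda_4 * g_4 = 1.73 * 4.63 = 8.0099
Total violation = 1.1868 + 1.96 + 0.79 + 8.0099 = 11.9467


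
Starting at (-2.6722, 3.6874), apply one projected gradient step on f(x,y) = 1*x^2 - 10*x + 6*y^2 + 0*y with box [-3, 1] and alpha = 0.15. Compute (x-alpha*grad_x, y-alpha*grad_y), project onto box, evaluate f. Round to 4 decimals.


Step 1: Compute gradient at (-2.6722, 3.6874).
grad_x = 2*1*-2.6722 - 10 = -15.3444
grad_y = 2*6*3.6874 + 0 = 44.2488
Step 2: Gradient step.
x_raw = -2.6722 - 0.15*-15.3444 = -0.3705
y_raw = 3.6874 - 0.15*44.2488 = -2.9499
Step 3: Project onto [-3, 1].
x_proj = clip(-0.3705) = -0.3705
y_proj = clip(-2.9499) = -2.9499
Step 4: Evaluate f.
f(-0.3705, -2.9499) = 56.0549


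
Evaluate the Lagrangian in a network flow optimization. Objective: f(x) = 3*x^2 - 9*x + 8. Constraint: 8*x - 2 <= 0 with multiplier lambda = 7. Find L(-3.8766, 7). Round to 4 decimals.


Step 1: Evaluate f(x).
f(-3.8766) = 3*(-3.8766)^2 - 9*(-3.8766) + 8 = 87.9735
Step 2: Evaluate g(x).
g(-3.8766) = 8*-3.8766 - 2 = -33.0128
Step 3: Compute Lagrangian.
L = 87.9735 + 7*-33.0128 = -143.1161


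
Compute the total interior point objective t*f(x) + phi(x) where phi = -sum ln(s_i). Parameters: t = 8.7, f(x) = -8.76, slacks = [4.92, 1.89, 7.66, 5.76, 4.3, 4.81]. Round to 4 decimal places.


Step 1: Compute log-barrier.
ln values: [1.5933, 0.6366, 2.036, 1.7509, 1.4586, 1.5707]
phi = -(1.5933 + 0.6366 + 2.036 + 1.7509 + 1.4586 + 1.5707) = -9.0461
Step 2: Compute augmented objective.
t*f(x) = 8.7*-8.76 = -76.212
Total = -76.212 - 9.0461 = -85.2581


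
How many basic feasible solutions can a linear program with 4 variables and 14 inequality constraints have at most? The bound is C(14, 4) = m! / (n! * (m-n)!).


Each vertex corresponds to some choice of n active constraints out of m, so the number of vertices is at most C(m, n) = m! / (n!(m-n)!).
m = 14, n = 4
Numerator: 14 * 13 * 12 * 11
Denominator: 4! = 24
C(14, 4) = 1001


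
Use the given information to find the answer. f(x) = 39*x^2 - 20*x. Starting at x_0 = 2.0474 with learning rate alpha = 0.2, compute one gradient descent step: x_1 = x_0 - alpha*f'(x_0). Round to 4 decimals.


We compute the gradient at x_0 and apply the update.
f'(x) = 78*x - 20
f'(2.0474) = 78*2.0474 - 20 = 139.6972
x_1 = 2.0474 - 0.2*139.6972 = -25.892


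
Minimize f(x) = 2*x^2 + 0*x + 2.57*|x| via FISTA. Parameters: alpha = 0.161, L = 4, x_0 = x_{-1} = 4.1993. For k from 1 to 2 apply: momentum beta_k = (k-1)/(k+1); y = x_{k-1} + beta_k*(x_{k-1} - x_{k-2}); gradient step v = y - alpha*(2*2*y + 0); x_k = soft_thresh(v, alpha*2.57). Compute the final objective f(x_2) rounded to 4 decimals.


FISTA on f(x) = 2*x^2 + 0*x + 2.57*|x|
L = 4, alpha = 0.161
Iteration 1: beta = 0.0, y = 4.1993 + 0.0*(4.1993 - 4.1993) = 4.1993
  grad(y) = 16.7972, v = y - alpha*grad = 1.495
  prox(v) = soft_thresh(1.495, 0.4138) = 1.0812
Iteration 2: beta = 0.3333, y = 1.0812 + 0.3333*(1.0812 - 4.1993) = 0.0418
  grad(y) = 0.1672, v = y - alpha*grad = 0.0149
  prox(v) = soft_thresh(0.0149, 0.4138) = 0.0
f(x_2) = 2*0.0^2 + 0*0.0 + 2.57*|0.0| = 0.0


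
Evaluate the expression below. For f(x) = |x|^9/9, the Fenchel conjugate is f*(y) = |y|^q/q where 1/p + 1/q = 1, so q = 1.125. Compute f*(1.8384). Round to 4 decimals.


The conjugate exponent q satisfies 1/p + 1/q = 1.
p = 9, so q = 9/(9 - 1) = 1.125
|y|^q = 1.8384^1.125 = 1.9838
f*(1.8384) = 1.9838 / 1.125 = 1.7634


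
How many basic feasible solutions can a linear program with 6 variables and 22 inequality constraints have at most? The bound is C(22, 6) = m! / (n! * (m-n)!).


Each vertex corresponds to some choice of n active constraints out of m, so the number of vertices is at most C(m, n) = m! / (n!(m-n)!).
m = 22, n = 6
Numerator: 22 * 21 * 20 * 19 * 18 * 17
Denominator: 6! = 720
C(22, 6) = 74613


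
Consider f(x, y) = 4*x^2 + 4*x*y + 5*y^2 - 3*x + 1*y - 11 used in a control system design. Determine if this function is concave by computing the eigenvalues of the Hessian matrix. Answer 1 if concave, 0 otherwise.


The Hessian of f(x,y) = 4*x^2 + 4*x*y + 5*y^2 - 3*x + 1*y - 11 is:
H = [[8, 4], [4, 10]]
Trace = 8 + 10 = 18
Determinant = 8*10 - (4)^2 = 64
Discriminant = (18)^2 - 4*64 = 68.0
Eigenvalues: lambda_1 = 4.8769, lambda_2 = 13.1231
The function is not concave.

0


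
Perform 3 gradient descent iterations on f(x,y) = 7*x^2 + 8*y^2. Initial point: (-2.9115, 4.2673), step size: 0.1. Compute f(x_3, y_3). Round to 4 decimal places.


Gradient descent on f(x,y) = 7*x^2 + 8*y^2.
Starting point: (-2.9115, 4.2673), alpha = 0.1
Step 1: grad_x = 2*7*-2.9115 = -40.761, grad_y = 2*8*4.2673 = 68.2768
  x_1 = -2.9115 - 0.1*-40.761 = 1.1646
  y_1 = 4.2673 - 0.1*68.2768 = -2.5604
Step 2: grad_x = 2*7*1.1646 = 16.3044, grad_y = 2*8*-2.5604 = -40.9661
  x_2 = 1.1646 - 0.1*16.3044 = -0.4658
  y_2 = -2.5604 - 0.1*-40.9661 = 1.5362
Step 3: grad_x = 2*7*-0.4658 = -6.5218, grad_y = 2*8*1.5362 = 24.5796
  x_3 = -0.4658 - 0.1*-6.5218 = 0.1863
  y_3 = 1.5362 - 0.1*24.5796 = -0.9217
f(0.1863, -0.9217) = 7*0.1863^2 + 8*(-0.9217)^2 = 7.0398


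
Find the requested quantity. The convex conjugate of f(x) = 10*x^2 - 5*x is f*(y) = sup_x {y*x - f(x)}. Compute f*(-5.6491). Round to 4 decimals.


f*(y) = sup_x {y*x - a*x^2 - b*x} = sup_x {(y-b)*x - a*x^2}
FOC: (y - b) - 2a*x = 0 => x* = (y - b)/(2a)
x* = (-5.6491 + 5)/(2*10) = -0.0325
f*(-5.6491) = (y-b)^2/(4a) = (-5.6491 + 5)^2/(4*10)
= 0.4213/40 = 0.0105


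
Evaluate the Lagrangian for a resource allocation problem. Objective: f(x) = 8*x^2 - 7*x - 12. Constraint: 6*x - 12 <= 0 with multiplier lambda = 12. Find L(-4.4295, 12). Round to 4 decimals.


Step 1: Evaluate f(x).
f(-4.4295) = 8*(-4.4295)^2 - 7*(-4.4295) - 12 = 175.9703
Step 2: Evaluate g(x).
g(-4.4295) = 6*-4.4295 - 12 = -38.577
Step 3: Compute Lagrangian.
L = 175.9703 + 12*-38.577 = -286.9537


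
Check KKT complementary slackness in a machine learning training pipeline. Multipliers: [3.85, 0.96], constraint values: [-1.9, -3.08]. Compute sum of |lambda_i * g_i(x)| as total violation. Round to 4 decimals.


KKT complementary slackness check:
lambda_1 * g_1 = 3.85 * -1.9 = -7.315
lambda_2 * g_2 = 0.96 * -3.08 = -2.9568
Total violation = 7.315 + 2.9568 = 10.2718


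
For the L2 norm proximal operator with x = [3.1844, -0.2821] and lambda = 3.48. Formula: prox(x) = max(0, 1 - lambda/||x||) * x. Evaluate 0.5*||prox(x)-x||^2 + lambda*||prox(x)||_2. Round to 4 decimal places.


Step 1: Compute ||x||.
||x|| = 3.1969
Step 2: Compute scaling factor.
scale = max(0, 1 - 3.48/3.1969) = 0.0
Step 3: prox(x) = [0.0, -0.0]
||prox(x)|| = 0.0
Step 4: Proximal objective.
0.5*||prox-x||^2 = 5.11
lambda*||prox|| = 0.0
Total = 5.11


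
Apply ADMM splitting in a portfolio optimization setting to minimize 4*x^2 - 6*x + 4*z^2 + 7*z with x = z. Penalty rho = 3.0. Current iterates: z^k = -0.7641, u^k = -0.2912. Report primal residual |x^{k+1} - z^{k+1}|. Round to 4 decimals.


ADMM iteration with rho = 3.0, z^k = -0.7641, u^k = -0.2912
Step 1: x-update.
Minimize 4*x^2 - 6*x + (3.0/2)*(x + 0.7641 - 0.2912)^2
FOC: (2*4 + 3.0)*x = 6 + 3.0*(-0.7641 + 0.2912)
x^{k+1} = 0.4165
Step 2: z-update.
Minimize 4*z^2 + 7*z + (3.0/2)*(0.4165 - z - 0.2912)^2
FOC: (2*4 + 3.0)*z = -7 + 3.0*(0.4165 - 0.2912)
z^{k+1} = -0.6022
Step 3: u-update.
u^{k+1} = -0.2912 + 0.4165 + 0.6022 = 0.7275
Step 4: Primal residual = |0.4165 + 0.6022| = 1.0187


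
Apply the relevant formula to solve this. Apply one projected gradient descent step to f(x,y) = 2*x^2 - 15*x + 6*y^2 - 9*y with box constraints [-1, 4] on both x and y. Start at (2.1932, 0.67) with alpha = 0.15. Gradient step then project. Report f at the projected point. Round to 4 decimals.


Step 1: Compute gradient at (2.1932, 0.67).
grad_x = 2*2*2.1932 - 15 = -6.2272
grad_y = 2*6*0.67 - 9 = -0.96
Step 2: Gradient step.
x_raw = 2.1932 - 0.15*-6.2272 = 3.1273
y_raw = 0.67 - 0.15*-0.96 = 0.814
Step 3: Project onto [-1, 4].
x_proj = clip(3.1273) = 3.1273
y_proj = clip(0.814) = 0.814
Step 4: Evaluate f.
f(3.1273, 0.814) = -30.6999


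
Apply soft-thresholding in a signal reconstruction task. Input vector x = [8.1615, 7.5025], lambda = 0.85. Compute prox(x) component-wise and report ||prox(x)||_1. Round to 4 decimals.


Soft-thresholding with lambda = 0.85:
prox(8.1615) = sign(8.1615)*max(|8.1615| - 0.85, 0) = 7.3115
prox(7.5025) = sign(7.5025)*max(|7.5025| - 0.85, 0) = 6.6525
prox(x) = [7.3115, 6.6525]
||prox(x)||_1 = 7.3115 + 6.6525 = 13.964


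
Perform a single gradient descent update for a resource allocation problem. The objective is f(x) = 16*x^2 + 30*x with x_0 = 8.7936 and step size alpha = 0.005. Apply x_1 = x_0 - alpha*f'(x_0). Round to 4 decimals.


We compute the gradient at x_0 and apply the update.
f'(x) = 32*x + 30
f'(8.7936) = 32*8.7936 + 30 = 311.3952
x_1 = 8.7936 - 0.005*311.3952 = 7.2366


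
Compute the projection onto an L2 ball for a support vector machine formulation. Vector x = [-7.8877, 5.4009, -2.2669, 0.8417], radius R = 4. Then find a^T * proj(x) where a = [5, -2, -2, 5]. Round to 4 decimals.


Step 1: Compute ||x|| (intermediates to 6 decimals).
||x|| = sqrt((-7.8877)^2 + 5.4009^2 + (-2.2669)^2 + 0.8417^2) = 9.860671
Step 2: Project.
Since ||x|| > R, scale = R/||x|| = 4/9.860671 = 0.405652, proj(x) = scale * x
proj(x) = [-3.199661, 2.190886, -0.919573, 0.341437]
Step 3: Dot product.
a^T * proj(x) = 5*(-3.199661) - 2*2.190886 - 2*(-0.919573) + 5*0.341437 = -16.8337


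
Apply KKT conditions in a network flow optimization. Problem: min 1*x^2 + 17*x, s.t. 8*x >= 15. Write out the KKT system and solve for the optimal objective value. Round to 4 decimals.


Step 1: Try lambda = 0 (constraint inactive).
x_unc = -17/(2*1) = -8.5
Check: 8*-8.5 = -68.0 < 15 -- violated!
Step 2: Constraint must be active: 8*x = 15
x* = 15/8 = 1.875
lambda = (2*1*1.875 + 17)/8 = 2.5938
Step 3: Compute optimal value.
f(x*) = 1*1.875^2 + 17*1.875 = 35.3906


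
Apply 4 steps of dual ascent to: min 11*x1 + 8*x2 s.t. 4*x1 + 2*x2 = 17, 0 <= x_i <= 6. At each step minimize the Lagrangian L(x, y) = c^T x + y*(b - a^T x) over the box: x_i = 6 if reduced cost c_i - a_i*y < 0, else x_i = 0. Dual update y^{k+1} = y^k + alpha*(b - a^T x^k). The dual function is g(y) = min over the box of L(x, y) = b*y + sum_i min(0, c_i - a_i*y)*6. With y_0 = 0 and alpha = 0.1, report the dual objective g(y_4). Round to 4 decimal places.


Dual ascent for LP: min 11*x1 + 8*x2, 4*x1 + 2*x2 = 17, 0 <= x_i <= 6
Step 1: y^k = 0.0, reduced costs: (11.0, 8.0)
  x^k = (0.0, 0.0), subgradient = b - a^T x = 17.0
  y^{k+1} = 0.0 + 0.1*17.0 = 1.7
Step 2: y^k = 1.7, reduced costs: (4.2, 4.6)
  x^k = (0.0, 0.0), subgradient = b - a^T x = 17.0
  y^{k+1} = 1.7 + 0.1*17.0 = 3.4
Step 3: y^k = 3.4, reduced costs: (-2.6, 1.2)
  x^k = (6.0, 0.0), subgradient = b - a^T x = -7.0
  y^{k+1} = 3.4 + 0.1*-7.0 = 2.7
Step 4: y^k = 2.7, reduced costs: (0.2, 2.6)
  x^k = (0.0, 0.0), subgradient = b - a^T x = 17.0
  y^{k+1} = 2.7 + 0.1*17.0 = 4.4
Dual objective at y_4 = 4.4: reduced costs (-6.6, -0.8), box minimizer x = (6.0, 6.0)
g(y_4) = b*y + (c1 - a1*y)*x1 + (c2 - a2*y)*x2 = 17*4.4 + (-6.6)*6.0 + (-0.8)*6.0 = 74.8 - 39.6 - 4.8 = 30.4


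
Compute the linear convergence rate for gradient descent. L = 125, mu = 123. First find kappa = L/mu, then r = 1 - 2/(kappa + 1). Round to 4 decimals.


Step 1: Compute the condition number.
kappa = L/mu = 125/123 = 1.0163
Step 2: Compute the convergence rate.
r = 1 - 2/(kappa + 1) = 1 - 2*mu/(L + mu) = (L - mu)/(L + mu) = 2/248 = 0.0081


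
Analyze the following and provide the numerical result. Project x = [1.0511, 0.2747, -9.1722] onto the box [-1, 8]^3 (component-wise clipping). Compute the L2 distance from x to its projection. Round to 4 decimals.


Project each component onto [-1, 8].
clip(1.0511) = 1.0511, clip(0.2747) = 0.2747, clip(-9.1722) = -1.0
Projection = [1.0511, 0.2747, -1.0]
Squared diffs: [0.0, 0.0, 66.7849]
Distance = sqrt(66.7849) = 8.1722


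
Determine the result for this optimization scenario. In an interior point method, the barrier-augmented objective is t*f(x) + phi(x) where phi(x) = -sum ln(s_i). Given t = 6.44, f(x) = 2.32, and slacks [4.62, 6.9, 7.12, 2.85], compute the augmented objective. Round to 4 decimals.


Step 1: Compute log-barrier.
ln values: [1.5304, 1.9315, 1.9629, 1.0473]
phi = -(1.5304 + 1.9315 + 1.9629 + 1.0473) = -6.4721
Step 2: Compute augmented objective.
t*f(x) = 6.44*2.32 = 14.9408
Total = 14.9408 - 6.4721 = 8.4687


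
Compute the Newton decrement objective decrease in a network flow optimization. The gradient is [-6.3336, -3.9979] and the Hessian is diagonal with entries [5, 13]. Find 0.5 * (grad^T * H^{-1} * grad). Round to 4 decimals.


Step 1: H is diagonal, so H^(-1) * g = [-1.2667, -0.3075].
Step 2: g^T H^(-1) g = sum_i g_i^2 / H_ii
  = (-6.3336)^2/5 + (-3.9979)^2/13
  = 8.0229 + 1.2295 = 9.2524
Step 3: Objective decrease = 0.5 * g^T H^(-1) g = 4.6262


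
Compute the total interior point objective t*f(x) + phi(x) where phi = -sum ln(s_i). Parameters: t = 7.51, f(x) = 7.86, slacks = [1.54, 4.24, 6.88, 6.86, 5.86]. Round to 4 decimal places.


Step 1: Compute log-barrier.
ln values: [0.4318, 1.4446, 1.9286, 1.9257, 1.7681]
phi = -(0.4318 + 1.4446 + 1.9286 + 1.9257 + 1.7681) = -7.4988
Step 2: Compute augmented objective.
t*f(x) = 7.51*7.86 = 59.0286
Total = 59.0286 - 7.4988 = 51.5298


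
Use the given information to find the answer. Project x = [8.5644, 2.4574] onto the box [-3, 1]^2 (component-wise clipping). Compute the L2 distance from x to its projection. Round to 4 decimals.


Project each component onto [-3, 1].
clip(8.5644) = 1.0, clip(2.4574) = 1.0
Projection = [1.0, 1.0]
Squared diffs: [57.2201, 2.124]
Distance = sqrt(59.3441) = 7.7035


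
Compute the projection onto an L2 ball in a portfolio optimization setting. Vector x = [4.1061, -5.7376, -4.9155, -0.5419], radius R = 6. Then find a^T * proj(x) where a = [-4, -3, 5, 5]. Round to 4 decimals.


Step 1: Compute ||x|| (intermediates to 6 decimals).
||x|| = sqrt(4.1061^2 + (-5.7376)^2 + (-4.9155)^2 + (-0.5419)^2) = 8.616026
Step 2: Project.
Since ||x|| > R, scale = R/||x|| = 6/8.616026 = 0.696377, proj(x) = scale * x
proj(x) = [2.859394, -3.995533, -3.423041, -0.377367]
Step 3: Dot product.
a^T * proj(x) = -4*2.859394 - 3*(-3.995533) + 5*(-3.423041) + 5*(-0.377367) = -18.453


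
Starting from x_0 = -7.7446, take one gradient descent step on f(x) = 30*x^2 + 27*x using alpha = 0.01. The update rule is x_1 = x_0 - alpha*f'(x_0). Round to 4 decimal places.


We compute the gradient at x_0 and apply the update.
f'(x) = 60*x + 27
f'(-7.7446) = 60*-7.7446 + 27 = -437.676
x_1 = -7.7446 - 0.01*-437.676 = -3.3678


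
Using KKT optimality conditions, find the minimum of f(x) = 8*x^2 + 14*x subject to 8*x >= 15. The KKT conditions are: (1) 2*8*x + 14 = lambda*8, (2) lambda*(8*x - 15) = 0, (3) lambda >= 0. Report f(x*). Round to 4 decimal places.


Step 1: Try lambda = 0 (constraint inactive).
x_unc = -14/(2*8) = -0.875
Check: 8*-0.875 = -7.0 < 15 -- violated!
Step 2: Constraint must be active: 8*x = 15
x* = 15/8 = 1.875
lambda = (2*8*1.875 + 14)/8 = 5.5
Step 3: Compute optimal value.
f(x*) = 8*1.875^2 + 14*1.875 = 54.375


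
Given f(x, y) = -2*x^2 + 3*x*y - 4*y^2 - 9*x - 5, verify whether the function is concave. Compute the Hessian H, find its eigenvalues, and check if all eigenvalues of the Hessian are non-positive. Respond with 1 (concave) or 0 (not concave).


The Hessian of f(x,y) = -2*x^2 + 3*x*y - 4*y^2 - 9*x - 5 is:
H = [[-4, 3], [3, -8]]
Trace = -4 - 8 = -12
Determinant = -4*-8 - (3)^2 = 23
Discriminant = (-12)^2 - 4*23 = 52.0
Eigenvalues: lambda_1 = -9.6056, lambda_2 = -2.3944
The function is concave.

1


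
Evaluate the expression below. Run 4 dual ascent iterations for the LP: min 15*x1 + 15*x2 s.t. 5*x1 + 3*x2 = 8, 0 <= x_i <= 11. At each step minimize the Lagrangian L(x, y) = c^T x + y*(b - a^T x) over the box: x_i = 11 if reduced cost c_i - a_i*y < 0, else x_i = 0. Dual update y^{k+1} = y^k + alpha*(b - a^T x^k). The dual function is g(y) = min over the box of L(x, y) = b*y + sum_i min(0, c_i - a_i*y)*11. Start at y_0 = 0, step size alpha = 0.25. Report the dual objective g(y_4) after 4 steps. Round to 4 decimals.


Dual ascent for LP: min 15*x1 + 15*x2, 5*x1 + 3*x2 = 8, 0 <= x_i <= 11
Step 1: y^k = 0.0, reduced costs: (15.0, 15.0)
  x^k = (0.0, 0.0), subgradient = b - a^T x = 8.0
  y^{k+1} = 0.0 + 0.25*8.0 = 2.0
Step 2: y^k = 2.0, reduced costs: (5.0, 9.0)
  x^k = (0.0, 0.0), subgradient = b - a^T x = 8.0
  y^{k+1} = 2.0 + 0.25*8.0 = 4.0
Step 3: y^k = 4.0, reduced costs: (-5.0, 3.0)
  x^k = (11.0, 0.0), subgradient = b - a^T x = -47.0
  y^{k+1} = 4.0 + 0.25*-47.0 = -7.75
Step 4: y^k = -7.75, reduced costs: (53.75, 38.25)
  x^k = (0.0, 0.0), subgradient = b - a^T x = 8.0
  y^{k+1} = -7.75 + 0.25*8.0 = -5.75
Dual objective at y_4 = -5.75: reduced costs (43.75, 32.25), box minimizer x = (0.0, 0.0)
g(y_4) = b*y + (c1 - a1*y)*x1 + (c2 - a2*y)*x2 = 8*(-5.75) + 43.75*0.0 + 32.25*0.0 = -46.0 + 0.0 + 0.0 = -46.0


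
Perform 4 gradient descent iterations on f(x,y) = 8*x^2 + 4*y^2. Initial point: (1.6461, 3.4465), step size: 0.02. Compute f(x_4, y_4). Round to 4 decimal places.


Gradient descent on f(x,y) = 8*x^2 + 4*y^2.
Starting point: (1.6461, 3.4465), alpha = 0.02
Step 1: grad_x = 2*8*1.6461 = 26.3376, grad_y = 2*4*3.4465 = 27.572
  x_1 = 1.6461 - 0.02*26.3376 = 1.1193
  y_1 = 3.4465 - 0.02*27.572 = 2.8951
Step 2: grad_x = 2*8*1.1193 = 17.9096, grad_y = 2*4*2.8951 = 23.1605
  x_2 = 1.1193 - 0.02*17.9096 = 0.7612
  y_2 = 2.8951 - 0.02*23.1605 = 2.4319
Step 3: grad_x = 2*8*0.7612 = 12.1785, grad_y = 2*4*2.4319 = 19.4548
  x_3 = 0.7612 - 0.02*12.1785 = 0.5176
  y_3 = 2.4319 - 0.02*19.4548 = 2.0428
Step 4: grad_x = 2*8*0.5176 = 8.2814, grad_y = 2*4*2.0428 = 16.342
  x_4 = 0.5176 - 0.02*8.2814 = 0.352
  y_4 = 2.0428 - 0.02*16.342 = 1.7159
f(0.352, 1.7159) = 8*0.352^2 + 4*1.7159^2 = 12.7684


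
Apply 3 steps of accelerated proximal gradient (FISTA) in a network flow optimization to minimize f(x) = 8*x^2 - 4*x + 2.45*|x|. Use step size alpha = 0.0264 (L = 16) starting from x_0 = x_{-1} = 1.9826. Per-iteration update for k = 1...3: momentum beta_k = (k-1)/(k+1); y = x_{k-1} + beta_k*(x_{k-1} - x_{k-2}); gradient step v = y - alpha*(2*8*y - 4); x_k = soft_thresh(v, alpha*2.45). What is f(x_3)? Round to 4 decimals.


FISTA on f(x) = 8*x^2 - 4*x + 2.45*|x|
L = 16, alpha = 0.0264
Iteration 1: beta = 0.0, y = 1.9826 + 0.0*(1.9826 - 1.9826) = 1.9826
  grad(y) = 27.7216, v = y - alpha*grad = 1.2507
  prox(v) = soft_thresh(1.2507, 0.0647) = 1.1861
Iteration 2: beta = 0.3333, y = 1.1861 + 0.3333*(1.1861 - 1.9826) = 0.9206
  grad(y) = 10.729, v = y - alpha*grad = 0.6373
  prox(v) = soft_thresh(0.6373, 0.0647) = 0.5726
Iteration 3: beta = 0.5, y = 0.5726 + 0.5*(0.5726 - 1.1861) = 0.2659
  grad(y) = 0.2547, v = y - alpha*grad = 0.2592
  prox(v) = soft_thresh(0.2592, 0.0647) = 0.1945
f(x_3) = 8*0.1945^2 - 4*0.1945 + 2.45*|0.1945| = 0.0012


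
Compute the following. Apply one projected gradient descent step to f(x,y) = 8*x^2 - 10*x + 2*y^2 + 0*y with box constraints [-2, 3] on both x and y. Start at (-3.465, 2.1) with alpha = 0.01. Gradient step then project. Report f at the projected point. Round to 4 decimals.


Step 1: Compute gradient at (-3.465, 2.1).
grad_x = 2*8*-3.465 - 10 = -65.44
grad_y = 2*2*2.1 + 0 = 8.4
Step 2: Gradient step.
x_raw = -3.465 - 0.01*-65.44 = -2.8106
y_raw = 2.1 - 0.01*8.4 = 2.016
Step 3: Project onto [-2, 3].
x_proj = clip(-2.8106) = -2.0
y_proj = clip(2.016) = 2.016
Step 4: Evaluate f.
f(-2.0, 2.016) = 60.1285


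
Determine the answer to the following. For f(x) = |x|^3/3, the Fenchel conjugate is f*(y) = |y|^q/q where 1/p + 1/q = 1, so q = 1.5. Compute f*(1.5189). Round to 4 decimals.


The conjugate exponent q satisfies 1/p + 1/q = 1.
p = 3, so q = 3/(3 - 1) = 1.5
|y|^q = 1.5189^1.5 = 1.8719
f*(1.5189) = 1.8719 / 1.5 = 1.248


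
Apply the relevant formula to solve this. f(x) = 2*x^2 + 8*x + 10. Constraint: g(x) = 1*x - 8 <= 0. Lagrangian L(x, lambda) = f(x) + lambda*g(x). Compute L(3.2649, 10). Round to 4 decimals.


Step 1: Evaluate f(x).
f(3.2649) = 2*3.2649^2 + 8*3.2649 + 10 = 57.4383
Step 2: Evaluate g(x).
g(3.2649) = 1*3.2649 - 8 = -4.7351
Step 3: Compute Lagrangian.
L = 57.4383 + 10*-4.7351 = 10.0873


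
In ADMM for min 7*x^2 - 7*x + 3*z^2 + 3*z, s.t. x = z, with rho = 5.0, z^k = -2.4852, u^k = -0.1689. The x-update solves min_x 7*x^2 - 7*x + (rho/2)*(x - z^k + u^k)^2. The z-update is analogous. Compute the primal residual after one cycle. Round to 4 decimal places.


ADMM iteration with rho = 5.0, z^k = -2.4852, u^k = -0.1689
Step 1: x-update.
Minimize 7*x^2 - 7*x + (5.0/2)*(x + 2.4852 - 0.1689)^2
FOC: (2*7 + 5.0)*x = 7 + 5.0*(-2.4852 + 0.1689)
x^{k+1} = -0.2411
Step 2: z-update.
Minimize 3*z^2 + 3*z + (5.0/2)*(-0.2411 - z - 0.1689)^2
FOC: (2*3 + 5.0)*z = -3 + 5.0*(-0.2411 - 0.1689)
z^{k+1} = -0.4591
Step 3: u-update.
u^{k+1} = -0.1689 - 0.2411 + 0.4591 = 0.0491
Step 4: Primal residual = |-0.2411 + 0.4591| = 0.218


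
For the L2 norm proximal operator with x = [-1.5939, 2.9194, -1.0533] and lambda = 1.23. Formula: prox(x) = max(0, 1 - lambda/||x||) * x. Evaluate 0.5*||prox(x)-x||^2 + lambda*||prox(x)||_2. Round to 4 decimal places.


Step 1: Compute ||x||.
||x|| = 3.489
Step 2: Compute scaling factor.
scale = max(0, 1 - 1.23/3.489) = 0.6475
Step 3: prox(x) = [-1.032, 1.8902, -0.682]
||prox(x)|| = 2.259
Step 4: Proximal objective.
0.5*||prox-x||^2 = 0.7565
lambda*||prox|| = 2.7786
Total = 3.535


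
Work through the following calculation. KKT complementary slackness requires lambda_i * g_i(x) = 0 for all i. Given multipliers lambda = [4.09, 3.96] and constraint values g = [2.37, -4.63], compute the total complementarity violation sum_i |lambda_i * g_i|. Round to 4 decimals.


KKT complementary slackness check:
lambda_1 * g_1 = 4.09 * 2.37 = 9.6933
lambda_2 * g_2 = 3.96 * -4.63 = -18.3348
Total violation = 9.6933 + 18.3348 = 28.0281


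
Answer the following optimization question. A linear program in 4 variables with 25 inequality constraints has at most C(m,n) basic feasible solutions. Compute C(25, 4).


Each vertex corresponds to some choice of n active constraints out of m, so the number of vertices is at most C(m, n) = m! / (n!(m-n)!).
m = 25, n = 4
Numerator: 25 * 24 * 23 * 22
Denominator: 4! = 24
C(25, 4) = 12650


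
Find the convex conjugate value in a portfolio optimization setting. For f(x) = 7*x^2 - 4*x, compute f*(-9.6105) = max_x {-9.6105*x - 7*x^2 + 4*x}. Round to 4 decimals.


f*(y) = sup_x {y*x - a*x^2 - b*x} = sup_x {(y-b)*x - a*x^2}
FOC: (y - b) - 2a*x = 0 => x* = (y - b)/(2a)
x* = (-9.6105 + 4)/(2*7) = -0.4008
f*(-9.6105) = (y-b)^2/(4a) = (-9.6105 + 4)^2/(4*7)
= 31.4777/28 = 1.1242


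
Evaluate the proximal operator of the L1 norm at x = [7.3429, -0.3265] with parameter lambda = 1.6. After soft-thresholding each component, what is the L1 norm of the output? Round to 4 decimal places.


Soft-thresholding with lambda = 1.6:
prox(7.3429) = sign(7.3429)*max(|7.3429| - 1.6, 0) = 5.7429
prox(-0.3265) = sign(-0.3265)*max(|-0.3265| - 1.6, 0) = 0.0
prox(x) = [5.7429, 0.0]
||prox(x)||_1 = 5.7429 + 0.0 = 5.7429


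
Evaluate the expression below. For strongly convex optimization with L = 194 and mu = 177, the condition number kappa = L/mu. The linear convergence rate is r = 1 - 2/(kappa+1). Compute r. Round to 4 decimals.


Step 1: Compute the condition number.
kappa = L/mu = 194/177 = 1.096
Step 2: Compute the convergence rate.
r = 1 - 2/(kappa + 1) = 1 - 2*mu/(L + mu) = (L - mu)/(L + mu) = 17/371 = 0.0458


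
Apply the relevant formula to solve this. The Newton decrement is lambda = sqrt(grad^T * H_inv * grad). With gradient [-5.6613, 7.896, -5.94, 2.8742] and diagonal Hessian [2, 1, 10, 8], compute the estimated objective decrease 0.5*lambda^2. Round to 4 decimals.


Step 1: H is diagonal, so H^(-1) * g = [-2.8307, 7.896, -0.594, 0.3593].
Step 2: g^T H^(-1) g = sum_i g_i^2 / H_ii
  = (-5.6613)^2/2 + (7.896)^2/1 + (-5.94)^2/10 + (2.8742)^2/8
  = 16.0252 + 62.3468 + 3.5284 + 1.0326 = 82.933
Step 3: Objective decrease = 0.5 * g^T H^(-1) g = 41.4665


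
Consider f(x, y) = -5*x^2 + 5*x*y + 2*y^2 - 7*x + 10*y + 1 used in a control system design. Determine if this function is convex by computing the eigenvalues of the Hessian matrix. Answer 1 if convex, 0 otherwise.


The Hessian of f(x,y) = -5*x^2 + 5*x*y + 2*y^2 - 7*x + 10*y + 1 is:
H = [[-10, 5], [5, 4]]
Trace = -10 + 4 = -6
Determinant = -10*4 - (5)^2 = -65
Discriminant = (-6)^2 - 4*-65 = 296.0
Eigenvalues: lambda_1 = -11.6023, lambda_2 = 5.6023
The function is not convex.

0


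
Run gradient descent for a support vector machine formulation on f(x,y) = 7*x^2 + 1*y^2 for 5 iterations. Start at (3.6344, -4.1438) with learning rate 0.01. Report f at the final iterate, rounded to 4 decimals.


Gradient descent on f(x,y) = 7*x^2 + 1*y^2.
Starting point: (3.6344, -4.1438), alpha = 0.01
Step 1: grad_x = 2*7*3.6344 = 50.8816, grad_y = 2*1*-4.1438 = -8.2876
  x_1 = 3.6344 - 0.01*50.8816 = 3.1256
  y_1 = -4.1438 - 0.01*-8.2876 = -4.0609
Step 2: grad_x = 2*7*3.1256 = 43.7582, grad_y = 2*1*-4.0609 = -8.1218
  x_2 = 3.1256 - 0.01*43.7582 = 2.688
  y_2 = -4.0609 - 0.01*-8.1218 = -3.9797
Step 3: grad_x = 2*7*2.688 = 37.632, grad_y = 2*1*-3.9797 = -7.9594
  x_3 = 2.688 - 0.01*37.632 = 2.3117
  y_3 = -3.9797 - 0.01*-7.9594 = -3.9001
Step 4: grad_x = 2*7*2.3117 = 32.3635, grad_y = 2*1*-3.9001 = -7.8002
  x_4 = 2.3117 - 0.01*32.3635 = 1.988
  y_4 = -3.9001 - 0.01*-7.8002 = -3.8221
Step 5: grad_x = 2*7*1.988 = 27.8327, grad_y = 2*1*-3.8221 = -7.6442
  x_5 = 1.988 - 0.01*27.8327 = 1.7097
  y_5 = -3.8221 - 0.01*-7.6442 = -3.7457
f(1.7097, -3.7457) = 7*1.7097^2 + 1*(-3.7457)^2 = 34.492


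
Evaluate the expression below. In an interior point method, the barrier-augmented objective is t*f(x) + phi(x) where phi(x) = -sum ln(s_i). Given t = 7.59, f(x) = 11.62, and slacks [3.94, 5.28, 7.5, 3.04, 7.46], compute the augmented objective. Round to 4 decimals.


Step 1: Compute log-barrier.
ln values: [1.3712, 1.6639, 2.0149, 1.1119, 2.0096]
phi = -(1.3712 + 1.6639 + 2.0149 + 1.1119 + 2.0096) = -8.1714
Step 2: Compute augmented objective.
t*f(x) = 7.59*11.62 = 88.1958
Total = 88.1958 - 8.1714 = 80.0244


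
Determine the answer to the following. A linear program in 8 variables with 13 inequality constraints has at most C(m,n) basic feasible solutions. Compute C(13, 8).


Each vertex corresponds to some choice of n active constraints out of m, so the number of vertices is at most C(m, n) = m! / (n!(m-n)!).
m = 13, n = 8
Numerator: 13 * 12 * 11 * 10 * 9 * 8 * 7 * 6
Denominator: 8! = 40320
C(13, 8) = 1287


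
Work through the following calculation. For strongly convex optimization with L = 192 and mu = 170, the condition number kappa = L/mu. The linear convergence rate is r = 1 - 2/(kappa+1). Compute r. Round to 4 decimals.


Step 1: Compute the condition number.
kappa = L/mu = 192/170 = 1.1294
Step 2: Compute the convergence rate.
r = 1 - 2/(kappa + 1) = 1 - 2*mu/(L + mu) = (L - mu)/(L + mu) = 22/362 = 0.0608


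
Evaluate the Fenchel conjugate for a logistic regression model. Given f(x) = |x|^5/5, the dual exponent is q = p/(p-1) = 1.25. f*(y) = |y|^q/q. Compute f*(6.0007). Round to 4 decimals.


The conjugate exponent q satisfies 1/p + 1/q = 1.
p = 5, so q = 5/(5 - 1) = 1.25
|y|^q = 6.0007^1.25 = 9.3919
f*(6.0007) = 9.3919 / 1.25 = 7.5135


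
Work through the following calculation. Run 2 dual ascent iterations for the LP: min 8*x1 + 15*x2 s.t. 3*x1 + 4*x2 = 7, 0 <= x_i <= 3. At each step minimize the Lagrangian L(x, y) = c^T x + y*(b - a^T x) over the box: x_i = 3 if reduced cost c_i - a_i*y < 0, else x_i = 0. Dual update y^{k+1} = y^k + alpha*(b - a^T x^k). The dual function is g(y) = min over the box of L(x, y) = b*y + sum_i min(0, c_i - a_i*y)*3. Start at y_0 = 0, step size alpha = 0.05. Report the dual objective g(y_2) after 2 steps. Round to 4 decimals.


Dual ascent for LP: min 8*x1 + 15*x2, 3*x1 + 4*x2 = 7, 0 <= x_i <= 3
Step 1: y^k = 0.0, reduced costs: (8.0, 15.0)
  x^k = (0.0, 0.0), subgradient = b - a^T x = 7.0
  y^{k+1} = 0.0 + 0.05*7.0 = 0.35
Step 2: y^k = 0.35, reduced costs: (6.95, 13.6)
  x^k = (0.0, 0.0), subgradient = b - a^T x = 7.0
  y^{k+1} = 0.35 + 0.05*7.0 = 0.7
Dual objective at y_2 = 0.7: reduced costs (5.9, 12.2), box minimizer x = (0.0, 0.0)
g(y_2) = b*y + (c1 - a1*y)*x1 + (c2 - a2*y)*x2 = 7*0.7 + 5.9*0.0 + 12.2*0.0 = 4.9 + 0.0 + 0.0 = 4.9


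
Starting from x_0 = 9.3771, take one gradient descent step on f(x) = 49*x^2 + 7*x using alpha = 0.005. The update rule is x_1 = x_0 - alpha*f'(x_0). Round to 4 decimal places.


We compute the gradient at x_0 and apply the update.
f'(x) = 98*x + 7
f'(9.3771) = 98*9.3771 + 7 = 925.9558
x_1 = 9.3771 - 0.005*925.9558 = 4.7473


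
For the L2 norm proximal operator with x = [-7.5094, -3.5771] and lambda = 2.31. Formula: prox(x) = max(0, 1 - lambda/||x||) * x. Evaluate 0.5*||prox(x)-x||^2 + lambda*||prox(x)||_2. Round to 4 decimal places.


Step 1: Compute ||x||.
||x|| = 8.3179
Step 2: Compute scaling factor.
scale = max(0, 1 - 2.31/8.3179) = 0.7223
Step 3: prox(x) = [-5.4239, -2.5837]
||prox(x)|| = 6.0079
Step 4: Proximal objective.
0.5*||prox-x||^2 = 2.6681
lambda*||prox|| = 13.8782
Total = 16.5462


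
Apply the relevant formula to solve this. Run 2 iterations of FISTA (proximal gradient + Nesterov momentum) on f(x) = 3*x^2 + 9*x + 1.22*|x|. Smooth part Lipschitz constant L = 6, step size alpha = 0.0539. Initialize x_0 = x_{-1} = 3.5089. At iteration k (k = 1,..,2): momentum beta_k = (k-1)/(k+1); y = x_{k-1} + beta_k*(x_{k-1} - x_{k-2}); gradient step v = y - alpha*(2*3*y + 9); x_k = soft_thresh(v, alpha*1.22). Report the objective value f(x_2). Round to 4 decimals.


FISTA on f(x) = 3*x^2 + 9*x + 1.22*|x|
L = 6, alpha = 0.0539
Iteration 1: beta = 0.0, y = 3.5089 + 0.0*(3.5089 - 3.5089) = 3.5089
  grad(y) = 30.0534, v = y - alpha*grad = 1.889
  prox(v) = soft_thresh(1.889, 0.0658) = 1.8233
Iteration 2: beta = 0.3333, y = 1.8233 + 0.3333*(1.8233 - 3.5089) = 1.2614
  grad(y) = 16.5683, v = y - alpha*grad = 0.3684
  prox(v) = soft_thresh(0.3684, 0.0658) = 0.3026
f(x_2) = 3*0.3026^2 + 9*0.3026 + 1.22*|0.3026| = 3.3672


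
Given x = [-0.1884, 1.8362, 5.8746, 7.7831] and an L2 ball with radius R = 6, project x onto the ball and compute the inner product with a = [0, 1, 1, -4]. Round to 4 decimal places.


Step 1: Compute ||x|| (intermediates to 6 decimals).
||x|| = sqrt((-0.1884)^2 + 1.8362^2 + 5.8746^2 + 7.7831^2) = 9.924449
Step 2: Project.
Since ||x|| > R, scale = R/||x|| = 6/9.924449 = 0.604568, proj(x) = scale * x
proj(x) = [-0.113901, 1.110108, 3.551595, 4.705413]
Step 3: Dot product.
a^T * proj(x) = 0*(-0.113901) + 1*1.110108 + 1*3.551595 - 4*4.705413 = -14.1599


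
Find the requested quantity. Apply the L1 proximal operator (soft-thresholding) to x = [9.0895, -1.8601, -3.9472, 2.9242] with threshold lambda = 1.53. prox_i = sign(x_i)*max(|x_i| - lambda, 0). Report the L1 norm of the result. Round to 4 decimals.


Soft-thresholding with lambda = 1.53:
prox(9.0895) = sign(9.0895)*max(|9.0895| - 1.53, 0) = 7.5595
prox(-1.8601) = sign(-1.8601)*max(|-1.8601| - 1.53, 0) = -0.3301
prox(-3.9472) = sign(-3.9472)*max(|-3.9472| - 1.53, 0) = -2.4172
prox(2.9242) = sign(2.9242)*max(|2.9242| - 1.53, 0) = 1.3942
prox(x) = [7.5595, -0.3301, -2.4172, 1.3942]
||prox(x)||_1 = 7.5595 + 0.3301 + 2.4172 + 1.3942 = 11.701


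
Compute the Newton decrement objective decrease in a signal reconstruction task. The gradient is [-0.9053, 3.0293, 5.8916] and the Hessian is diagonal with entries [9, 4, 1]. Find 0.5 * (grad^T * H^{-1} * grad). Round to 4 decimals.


Step 1: H is diagonal, so H^(-1) * g = [-0.1006, 0.7573, 5.8916].
Step 2: g^T H^(-1) g = sum_i g_i^2 / H_ii
  = (-0.9053)^2/9 + (3.0293)^2/4 + (5.8916)^2/1
  = 0.0911 + 2.2942 + 34.711 = 37.0962
Step 3: Objective decrease = 0.5 * g^T H^(-1) g = 18.5481


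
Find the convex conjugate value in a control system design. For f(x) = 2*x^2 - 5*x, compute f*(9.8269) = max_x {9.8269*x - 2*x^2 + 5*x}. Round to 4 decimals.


f*(y) = sup_x {y*x - a*x^2 - b*x} = sup_x {(y-b)*x - a*x^2}
FOC: (y - b) - 2a*x = 0 => x* = (y - b)/(2a)
x* = (9.8269 + 5)/(2*2) = 3.7067
f*(9.8269) = (y-b)^2/(4a) = (9.8269 + 5)^2/(4*2)
= 219.837/8 = 27.4796


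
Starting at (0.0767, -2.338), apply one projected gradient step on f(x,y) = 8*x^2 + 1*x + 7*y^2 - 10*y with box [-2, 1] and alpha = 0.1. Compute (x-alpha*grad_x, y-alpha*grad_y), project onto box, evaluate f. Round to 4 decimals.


Step 1: Compute gradient at (0.0767, -2.338).
grad_x = 2*8*0.0767 + 1 = 2.2272
grad_y = 2*7*-2.338 - 10 = -42.732
Step 2: Gradient step.
x_raw = 0.0767 - 0.1*2.2272 = -0.146
y_raw = -2.338 - 0.1*-42.732 = 1.9352
Step 3: Project onto [-2, 1].
x_proj = clip(-0.146) = -0.146
y_proj = clip(1.9352) = 1.0
Step 4: Evaluate f.
f(-0.146, 1.0) = -2.9754
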